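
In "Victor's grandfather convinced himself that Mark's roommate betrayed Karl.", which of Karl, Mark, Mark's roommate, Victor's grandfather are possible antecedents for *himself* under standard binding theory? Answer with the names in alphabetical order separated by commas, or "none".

Victor's grandfather

*himself* is a reflexive; Principle A requires it to be bound within its binding domain — the matrix clause.
— Karl: object of the clause headed by 'betrayed'; does not c-command the reflexive — cannot bind it (Principle A).
— Mark: possessor inside the subject DP of the clause headed by 'betrayed'; does not c-command the reflexive — cannot bind it (Principle A).
— Mark's roommate: subject of the clause headed by 'betrayed'; does not c-command the reflexive — cannot bind it (Principle A).
— Victor's grandfather: subject of the matrix clause; c-commands the reflexive within its binding domain — allowed (Principle A).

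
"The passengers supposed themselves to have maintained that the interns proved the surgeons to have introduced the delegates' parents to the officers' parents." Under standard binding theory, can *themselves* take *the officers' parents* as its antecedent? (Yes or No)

No

*themselves* is a reflexive; Principle A requires it to be bound within its binding domain — the matrix clause.
— the officers' parents: second object of the clause headed by 'introduced'; does not c-command the reflexive — cannot bind it (Principle A).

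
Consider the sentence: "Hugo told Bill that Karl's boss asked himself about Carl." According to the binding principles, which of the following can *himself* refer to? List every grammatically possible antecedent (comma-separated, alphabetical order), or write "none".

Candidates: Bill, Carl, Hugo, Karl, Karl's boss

*himself* is a reflexive; Principle A requires it to be bound within its binding domain — the clause headed by 'asked'.
— Bill: object of the matrix clause; c-commands the reflexive but lies outside its binding domain — cannot bind it (Principle A).
— Carl: second object of the clause headed by 'asked'; does not c-command the reflexive — cannot bind it (Principle A).
— Hugo: subject of the matrix clause; c-commands the reflexive but lies outside its binding domain — cannot bind it (Principle A).
— Karl: possessor inside the subject DP of the clause headed by 'asked'; does not c-command the reflexive — cannot bind it (Principle A).
— Karl's boss: subject of the clause headed by 'asked'; c-commands the reflexive within its binding domain — allowed (Principle A).

Karl's boss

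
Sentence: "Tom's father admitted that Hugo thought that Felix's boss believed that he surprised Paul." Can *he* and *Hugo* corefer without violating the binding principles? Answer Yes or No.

*Hugo* is an R-expression; Principle C requires it to be free (not bound by any c-commanding expression).
— he: subject of the clause headed by 'surprised'; the pronoun does not c-command the R-expression — coreference allowed.

Yes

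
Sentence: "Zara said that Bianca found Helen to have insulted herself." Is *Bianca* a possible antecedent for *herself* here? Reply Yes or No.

No

*herself* is a reflexive; Principle A requires it to be bound within its binding domain — the clause headed by 'insulted'.
— Bianca: subject of the clause headed by 'found'; c-commands the reflexive but lies outside its binding domain — cannot bind it (Principle A).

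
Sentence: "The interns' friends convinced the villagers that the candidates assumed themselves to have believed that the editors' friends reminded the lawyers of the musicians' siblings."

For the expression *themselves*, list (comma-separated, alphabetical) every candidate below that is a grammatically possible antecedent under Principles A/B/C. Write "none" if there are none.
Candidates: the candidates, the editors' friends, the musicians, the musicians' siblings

*themselves* is a reflexive; Principle A requires it to be bound within its binding domain — the clause headed by 'assumed'.
— the candidates: subject of the clause headed by 'assumed'; c-commands the reflexive within its binding domain — allowed (Principle A).
— the editors' friends: subject of the clause headed by 'reminded'; does not c-command the reflexive — cannot bind it (Principle A).
— the musicians: possessor inside the second object DP of the clause headed by 'reminded'; does not c-command the reflexive — cannot bind it (Principle A).
— the musicians' siblings: second object of the clause headed by 'reminded'; does not c-command the reflexive — cannot bind it (Principle A).

the candidates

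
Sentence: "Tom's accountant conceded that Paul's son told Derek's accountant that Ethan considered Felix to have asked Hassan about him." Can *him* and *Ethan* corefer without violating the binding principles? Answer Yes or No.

*Ethan* is an R-expression; Principle C requires it to be free (not bound by any c-commanding expression).
— him: second object of the clause headed by 'asked'; the pronoun does not c-command the R-expression — coreference allowed.

Yes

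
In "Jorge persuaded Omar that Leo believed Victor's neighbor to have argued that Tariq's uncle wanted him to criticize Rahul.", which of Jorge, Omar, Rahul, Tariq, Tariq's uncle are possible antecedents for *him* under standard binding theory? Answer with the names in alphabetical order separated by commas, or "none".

*him* is a pronoun; Principle B requires it to be free in its binding domain — the clause headed by 'wanted'.
— Jorge: subject of the matrix clause; c-commands the pronoun but lies outside its binding domain — allowed.
— Omar: object of the matrix clause; c-commands the pronoun but lies outside its binding domain — allowed.
— Rahul: object of the clause headed by 'criticize'; is c-commanded by the pronoun; coreference would bind this R-expression — blocked (Principle C).
— Tariq: possessor inside the subject DP of the clause headed by 'wanted'; does not c-command the pronoun — Principle B does not apply; allowed.
— Tariq's uncle: subject of the clause headed by 'wanted'; c-commands the pronoun within its binding domain — blocked (Principle B).

Jorge, Omar, Tariq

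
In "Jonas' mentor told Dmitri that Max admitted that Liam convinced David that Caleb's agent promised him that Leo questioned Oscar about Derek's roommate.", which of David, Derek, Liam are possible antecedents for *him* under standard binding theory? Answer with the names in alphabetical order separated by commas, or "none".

*him* is a pronoun; Principle B requires it to be free in its binding domain — the clause headed by 'promised'.
— David: object of the clause headed by 'convinced'; c-commands the pronoun but lies outside its binding domain — allowed.
— Derek: possessor inside the second object DP of the clause headed by 'questioned'; is c-commanded by the pronoun; coreference would bind this R-expression — blocked (Principle C).
— Liam: subject of the clause headed by 'convinced'; c-commands the pronoun but lies outside its binding domain — allowed.

David, Liam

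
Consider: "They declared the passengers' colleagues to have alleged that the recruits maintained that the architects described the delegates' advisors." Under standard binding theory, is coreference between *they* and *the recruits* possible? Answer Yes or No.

*the recruits* is an R-expression; Principle C requires it to be free (not bound by any c-commanding expression).
— they: subject of the matrix clause; the pronoun c-commands the R-expression — coreference blocked (Principle C).

No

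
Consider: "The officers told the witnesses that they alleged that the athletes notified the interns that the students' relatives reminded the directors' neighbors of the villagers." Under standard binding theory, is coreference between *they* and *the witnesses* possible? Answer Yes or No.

*the witnesses* is an R-expression; Principle C requires it to be free (not bound by any c-commanding expression).
— they: subject of the clause headed by 'alleged'; the pronoun does not c-command the R-expression — coreference allowed.

Yes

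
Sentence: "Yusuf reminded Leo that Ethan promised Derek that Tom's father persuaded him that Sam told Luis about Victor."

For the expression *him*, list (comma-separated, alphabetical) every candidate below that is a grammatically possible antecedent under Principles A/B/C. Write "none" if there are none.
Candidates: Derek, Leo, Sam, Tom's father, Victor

Derek, Leo

*him* is a pronoun; Principle B requires it to be free in its binding domain — the clause headed by 'persuaded'.
— Derek: object of the clause headed by 'promised'; c-commands the pronoun but lies outside its binding domain — allowed.
— Leo: object of the matrix clause; c-commands the pronoun but lies outside its binding domain — allowed.
— Sam: subject of the clause headed by 'told'; is c-commanded by the pronoun; coreference would bind this R-expression — blocked (Principle C).
— Tom's father: subject of the clause headed by 'persuaded'; c-commands the pronoun within its binding domain — blocked (Principle B).
— Victor: second object of the clause headed by 'told'; is c-commanded by the pronoun; coreference would bind this R-expression — blocked (Principle C).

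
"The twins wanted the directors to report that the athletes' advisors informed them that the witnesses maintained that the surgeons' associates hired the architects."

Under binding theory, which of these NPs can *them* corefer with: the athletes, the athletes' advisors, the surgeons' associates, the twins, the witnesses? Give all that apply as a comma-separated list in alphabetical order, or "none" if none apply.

*them* is a pronoun; Principle B requires it to be free in its binding domain — the clause headed by 'informed'.
— the athletes: possessor inside the subject DP of the clause headed by 'informed'; does not c-command the pronoun — Principle B does not apply; allowed.
— the athletes' advisors: subject of the clause headed by 'informed'; c-commands the pronoun within its binding domain — blocked (Principle B).
— the surgeons' associates: subject of the clause headed by 'hired'; is c-commanded by the pronoun; coreference would bind this R-expression — blocked (Principle C).
— the twins: subject of the matrix clause; c-commands the pronoun but lies outside its binding domain — allowed.
— the witnesses: subject of the clause headed by 'maintained'; is c-commanded by the pronoun; coreference would bind this R-expression — blocked (Principle C).

the athletes, the twins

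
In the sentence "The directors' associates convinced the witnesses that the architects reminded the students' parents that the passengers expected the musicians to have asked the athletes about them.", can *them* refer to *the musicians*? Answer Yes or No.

*them* is a pronoun; Principle B requires it to be free in its binding domain — the clause headed by 'asked'.
— the musicians: subject of the clause headed by 'asked'; c-commands the pronoun within its binding domain — blocked (Principle B).

No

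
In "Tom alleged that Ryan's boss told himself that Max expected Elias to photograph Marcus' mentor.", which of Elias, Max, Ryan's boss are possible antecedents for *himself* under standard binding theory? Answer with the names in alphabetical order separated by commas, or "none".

*himself* is a reflexive; Principle A requires it to be bound within its binding domain — the clause headed by 'told'.
— Elias: subject of the clause headed by 'photograph'; does not c-command the reflexive — cannot bind it (Principle A).
— Max: subject of the clause headed by 'expected'; does not c-command the reflexive — cannot bind it (Principle A).
— Ryan's boss: subject of the clause headed by 'told'; c-commands the reflexive within its binding domain — allowed (Principle A).

Ryan's boss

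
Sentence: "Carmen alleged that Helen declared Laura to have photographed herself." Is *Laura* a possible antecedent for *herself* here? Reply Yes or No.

*herself* is a reflexive; Principle A requires it to be bound within its binding domain — the clause headed by 'photographed'.
— Laura: subject of the clause headed by 'photographed'; c-commands the reflexive within its binding domain — allowed (Principle A).

Yes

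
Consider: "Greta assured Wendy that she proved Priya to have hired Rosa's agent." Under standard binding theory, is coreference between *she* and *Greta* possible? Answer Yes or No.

Yes

*Greta* is an R-expression; Principle C requires it to be free (not bound by any c-commanding expression).
— she: subject of the clause headed by 'proved'; the pronoun does not c-command the R-expression — coreference allowed.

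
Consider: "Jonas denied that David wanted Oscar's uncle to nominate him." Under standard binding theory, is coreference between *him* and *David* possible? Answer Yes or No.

Yes

*David* is an R-expression; Principle C requires it to be free (not bound by any c-commanding expression).
— him: object of the clause headed by 'nominate'; the pronoun does not c-command the R-expression — coreference allowed.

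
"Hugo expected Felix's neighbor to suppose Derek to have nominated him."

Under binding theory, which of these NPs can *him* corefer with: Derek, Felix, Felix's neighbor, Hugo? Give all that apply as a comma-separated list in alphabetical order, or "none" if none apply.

*him* is a pronoun; Principle B requires it to be free in its binding domain — the clause headed by 'nominated'.
— Derek: subject of the clause headed by 'nominated'; c-commands the pronoun within its binding domain — blocked (Principle B).
— Felix: possessor inside the subject DP of the clause headed by 'suppose'; does not c-command the pronoun — Principle B does not apply; allowed.
— Felix's neighbor: subject of the clause headed by 'suppose'; c-commands the pronoun but lies outside its binding domain — allowed.
— Hugo: subject of the matrix clause; c-commands the pronoun but lies outside its binding domain — allowed.

Felix, Felix's neighbor, Hugo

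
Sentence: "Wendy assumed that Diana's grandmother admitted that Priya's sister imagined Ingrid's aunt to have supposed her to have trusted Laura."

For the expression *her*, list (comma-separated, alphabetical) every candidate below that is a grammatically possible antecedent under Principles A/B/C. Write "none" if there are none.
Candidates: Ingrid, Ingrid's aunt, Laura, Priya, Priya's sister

Ingrid, Priya, Priya's sister

*her* is a pronoun; Principle B requires it to be free in its binding domain — the clause headed by 'supposed'.
— Ingrid: possessor inside the subject DP of the clause headed by 'supposed'; does not c-command the pronoun — Principle B does not apply; allowed.
— Ingrid's aunt: subject of the clause headed by 'supposed'; c-commands the pronoun within its binding domain — blocked (Principle B).
— Laura: object of the clause headed by 'trusted'; is c-commanded by the pronoun; coreference would bind this R-expression — blocked (Principle C).
— Priya: possessor inside the subject DP of the clause headed by 'imagined'; does not c-command the pronoun — Principle B does not apply; allowed.
— Priya's sister: subject of the clause headed by 'imagined'; c-commands the pronoun but lies outside its binding domain — allowed.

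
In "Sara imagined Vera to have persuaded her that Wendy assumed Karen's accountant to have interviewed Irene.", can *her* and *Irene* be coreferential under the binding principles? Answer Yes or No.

*Irene* is an R-expression; Principle C requires it to be free (not bound by any c-commanding expression).
— her: object of the clause headed by 'persuaded'; the pronoun c-commands the R-expression — coreference blocked (Principle C).

No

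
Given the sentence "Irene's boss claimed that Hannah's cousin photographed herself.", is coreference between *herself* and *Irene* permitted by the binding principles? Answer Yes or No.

No

*herself* is a reflexive; Principle A requires it to be bound within its binding domain — the clause headed by 'photographed'.
— Irene: possessor inside the subject DP of the matrix clause; does not c-command the reflexive — cannot bind it (Principle A).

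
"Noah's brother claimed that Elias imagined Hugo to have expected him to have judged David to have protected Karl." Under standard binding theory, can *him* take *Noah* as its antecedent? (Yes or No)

*him* is a pronoun; Principle B requires it to be free in its binding domain — the clause headed by 'expected'.
— Noah: possessor inside the subject DP of the matrix clause; does not c-command the pronoun — Principle B does not apply; allowed.

Yes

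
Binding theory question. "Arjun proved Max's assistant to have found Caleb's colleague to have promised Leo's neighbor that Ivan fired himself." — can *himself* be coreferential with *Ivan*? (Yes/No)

*himself* is a reflexive; Principle A requires it to be bound within its binding domain — the clause headed by 'fired'.
— Ivan: subject of the clause headed by 'fired'; c-commands the reflexive within its binding domain — allowed (Principle A).

Yes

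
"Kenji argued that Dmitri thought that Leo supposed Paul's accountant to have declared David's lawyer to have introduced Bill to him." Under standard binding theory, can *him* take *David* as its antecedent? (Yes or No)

*him* is a pronoun; Principle B requires it to be free in its binding domain — the clause headed by 'introduced'.
— David: possessor inside the subject DP of the clause headed by 'introduced'; does not c-command the pronoun — Principle B does not apply; allowed.

Yes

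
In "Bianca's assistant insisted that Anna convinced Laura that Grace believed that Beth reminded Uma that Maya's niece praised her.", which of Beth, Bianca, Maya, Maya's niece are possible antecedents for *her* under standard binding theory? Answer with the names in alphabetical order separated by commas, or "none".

Beth, Bianca, Maya

*her* is a pronoun; Principle B requires it to be free in its binding domain — the clause headed by 'praised'.
— Beth: subject of the clause headed by 'reminded'; c-commands the pronoun but lies outside its binding domain — allowed.
— Bianca: possessor inside the subject DP of the matrix clause; does not c-command the pronoun — Principle B does not apply; allowed.
— Maya: possessor inside the subject DP of the clause headed by 'praised'; does not c-command the pronoun — Principle B does not apply; allowed.
— Maya's niece: subject of the clause headed by 'praised'; c-commands the pronoun within its binding domain — blocked (Principle B).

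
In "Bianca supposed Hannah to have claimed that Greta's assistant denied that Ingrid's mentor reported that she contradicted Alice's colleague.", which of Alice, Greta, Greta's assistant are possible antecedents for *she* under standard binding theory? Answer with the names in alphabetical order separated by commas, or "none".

Greta, Greta's assistant

*she* is a pronoun; Principle B requires it to be free in its binding domain — the clause headed by 'contradicted'.
— Alice: possessor inside the object DP of the clause headed by 'contradicted'; is c-commanded by the pronoun; coreference would bind this R-expression — blocked (Principle C).
— Greta: possessor inside the subject DP of the clause headed by 'denied'; does not c-command the pronoun — Principle B does not apply; allowed.
— Greta's assistant: subject of the clause headed by 'denied'; c-commands the pronoun but lies outside its binding domain — allowed.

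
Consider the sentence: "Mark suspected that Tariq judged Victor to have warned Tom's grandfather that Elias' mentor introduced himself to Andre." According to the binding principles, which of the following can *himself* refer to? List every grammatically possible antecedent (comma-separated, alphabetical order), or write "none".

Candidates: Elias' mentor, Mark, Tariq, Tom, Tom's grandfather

Elias' mentor

*himself* is a reflexive; Principle A requires it to be bound within its binding domain — the clause headed by 'introduced'.
— Elias' mentor: subject of the clause headed by 'introduced'; c-commands the reflexive within its binding domain — allowed (Principle A).
— Mark: subject of the matrix clause; c-commands the reflexive but lies outside its binding domain — cannot bind it (Principle A).
— Tariq: subject of the clause headed by 'judged'; c-commands the reflexive but lies outside its binding domain — cannot bind it (Principle A).
— Tom: possessor inside the object DP of the clause headed by 'warned'; does not c-command the reflexive — cannot bind it (Principle A).
— Tom's grandfather: object of the clause headed by 'warned'; c-commands the reflexive but lies outside its binding domain — cannot bind it (Principle A).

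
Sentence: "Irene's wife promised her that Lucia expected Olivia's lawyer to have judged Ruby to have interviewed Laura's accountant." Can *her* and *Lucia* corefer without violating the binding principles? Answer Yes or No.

No

*Lucia* is an R-expression; Principle C requires it to be free (not bound by any c-commanding expression).
— her: object of the matrix clause; the pronoun c-commands the R-expression — coreference blocked (Principle C).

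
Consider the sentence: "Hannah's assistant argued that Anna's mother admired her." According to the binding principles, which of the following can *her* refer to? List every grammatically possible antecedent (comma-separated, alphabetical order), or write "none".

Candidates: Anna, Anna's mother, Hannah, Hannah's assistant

*her* is a pronoun; Principle B requires it to be free in its binding domain — the clause headed by 'admired'.
— Anna: possessor inside the subject DP of the clause headed by 'admired'; does not c-command the pronoun — Principle B does not apply; allowed.
— Anna's mother: subject of the clause headed by 'admired'; c-commands the pronoun within its binding domain — blocked (Principle B).
— Hannah: possessor inside the subject DP of the matrix clause; does not c-command the pronoun — Principle B does not apply; allowed.
— Hannah's assistant: subject of the matrix clause; c-commands the pronoun but lies outside its binding domain — allowed.

Anna, Hannah, Hannah's assistant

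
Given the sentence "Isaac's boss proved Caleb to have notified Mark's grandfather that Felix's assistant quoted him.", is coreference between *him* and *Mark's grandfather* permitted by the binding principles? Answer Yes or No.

Yes

*him* is a pronoun; Principle B requires it to be free in its binding domain — the clause headed by 'quoted'.
— Mark's grandfather: object of the clause headed by 'notified'; c-commands the pronoun but lies outside its binding domain — allowed.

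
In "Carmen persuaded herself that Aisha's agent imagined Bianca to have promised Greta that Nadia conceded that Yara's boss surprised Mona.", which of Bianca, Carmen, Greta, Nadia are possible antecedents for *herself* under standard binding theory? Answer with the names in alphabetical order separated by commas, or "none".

Carmen

*herself* is a reflexive; Principle A requires it to be bound within its binding domain — the matrix clause.
— Bianca: subject of the clause headed by 'promised'; does not c-command the reflexive — cannot bind it (Principle A).
— Carmen: subject of the matrix clause; c-commands the reflexive within its binding domain — allowed (Principle A).
— Greta: object of the clause headed by 'promised'; does not c-command the reflexive — cannot bind it (Principle A).
— Nadia: subject of the clause headed by 'conceded'; does not c-command the reflexive — cannot bind it (Principle A).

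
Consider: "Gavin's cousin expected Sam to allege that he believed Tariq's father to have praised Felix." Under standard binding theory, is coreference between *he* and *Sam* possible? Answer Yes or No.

Yes

*Sam* is an R-expression; Principle C requires it to be free (not bound by any c-commanding expression).
— he: subject of the clause headed by 'believed'; the pronoun does not c-command the R-expression — coreference allowed.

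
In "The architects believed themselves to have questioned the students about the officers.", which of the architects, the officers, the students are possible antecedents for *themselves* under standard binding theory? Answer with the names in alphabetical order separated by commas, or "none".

the architects

*themselves* is a reflexive; Principle A requires it to be bound within its binding domain — the matrix clause.
— the architects: subject of the matrix clause; c-commands the reflexive within its binding domain — allowed (Principle A).
— the officers: second object of the clause headed by 'questioned'; does not c-command the reflexive — cannot bind it (Principle A).
— the students: object of the clause headed by 'questioned'; does not c-command the reflexive — cannot bind it (Principle A).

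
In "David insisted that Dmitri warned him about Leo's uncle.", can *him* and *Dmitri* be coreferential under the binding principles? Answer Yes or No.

*Dmitri* is an R-expression; Principle C requires it to be free (not bound by any c-commanding expression).
— him: object of the clause headed by 'warned'; the R-expression locally c-commands the pronoun — coreference blocked (Principle B on the pronoun).

No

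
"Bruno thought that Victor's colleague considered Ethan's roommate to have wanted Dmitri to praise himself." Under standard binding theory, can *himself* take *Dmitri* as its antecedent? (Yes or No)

*himself* is a reflexive; Principle A requires it to be bound within its binding domain — the clause headed by 'praise'.
— Dmitri: subject of the clause headed by 'praise'; c-commands the reflexive within its binding domain — allowed (Principle A).

Yes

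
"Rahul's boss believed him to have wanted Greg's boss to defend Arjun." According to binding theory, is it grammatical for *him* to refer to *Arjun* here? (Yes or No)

No

*Arjun* is an R-expression; Principle C requires it to be free (not bound by any c-commanding expression).
— him: subject of the clause headed by 'wanted'; the pronoun c-commands the R-expression — coreference blocked (Principle C).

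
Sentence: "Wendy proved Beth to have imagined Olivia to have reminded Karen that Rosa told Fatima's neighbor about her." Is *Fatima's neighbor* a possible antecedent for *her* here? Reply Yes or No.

*her* is a pronoun; Principle B requires it to be free in its binding domain — the clause headed by 'told'.
— Fatima's neighbor: object of the clause headed by 'told'; c-commands the pronoun within its binding domain — blocked (Principle B).

No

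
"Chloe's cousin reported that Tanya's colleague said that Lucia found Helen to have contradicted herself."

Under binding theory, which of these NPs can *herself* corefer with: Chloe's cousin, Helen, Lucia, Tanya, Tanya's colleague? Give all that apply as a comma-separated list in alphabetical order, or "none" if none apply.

*herself* is a reflexive; Principle A requires it to be bound within its binding domain — the clause headed by 'contradicted'.
— Chloe's cousin: subject of the matrix clause; c-commands the reflexive but lies outside its binding domain — cannot bind it (Principle A).
— Helen: subject of the clause headed by 'contradicted'; c-commands the reflexive within its binding domain — allowed (Principle A).
— Lucia: subject of the clause headed by 'found'; c-commands the reflexive but lies outside its binding domain — cannot bind it (Principle A).
— Tanya: possessor inside the subject DP of the clause headed by 'said'; does not c-command the reflexive — cannot bind it (Principle A).
— Tanya's colleague: subject of the clause headed by 'said'; c-commands the reflexive but lies outside its binding domain — cannot bind it (Principle A).

Helen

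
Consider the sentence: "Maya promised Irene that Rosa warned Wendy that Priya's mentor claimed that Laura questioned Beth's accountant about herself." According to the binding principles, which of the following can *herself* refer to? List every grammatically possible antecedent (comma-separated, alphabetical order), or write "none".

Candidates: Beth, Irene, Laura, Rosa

Laura

*herself* is a reflexive; Principle A requires it to be bound within its binding domain — the clause headed by 'questioned'.
— Beth: possessor inside the object DP of the clause headed by 'questioned'; does not c-command the reflexive — cannot bind it (Principle A).
— Irene: object of the matrix clause; c-commands the reflexive but lies outside its binding domain — cannot bind it (Principle A).
— Laura: subject of the clause headed by 'questioned'; c-commands the reflexive within its binding domain — allowed (Principle A).
— Rosa: subject of the clause headed by 'warned'; c-commands the reflexive but lies outside its binding domain — cannot bind it (Principle A).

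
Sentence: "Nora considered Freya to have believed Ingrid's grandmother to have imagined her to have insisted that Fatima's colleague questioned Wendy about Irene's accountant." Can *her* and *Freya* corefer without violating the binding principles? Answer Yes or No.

*Freya* is an R-expression; Principle C requires it to be free (not bound by any c-commanding expression).
— her: subject of the clause headed by 'insisted'; the pronoun does not c-command the R-expression — coreference allowed.

Yes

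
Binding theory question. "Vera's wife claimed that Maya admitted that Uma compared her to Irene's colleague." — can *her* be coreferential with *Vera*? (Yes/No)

Yes

*her* is a pronoun; Principle B requires it to be free in its binding domain — the clause headed by 'compared'.
— Vera: possessor inside the subject DP of the matrix clause; does not c-command the pronoun — Principle B does not apply; allowed.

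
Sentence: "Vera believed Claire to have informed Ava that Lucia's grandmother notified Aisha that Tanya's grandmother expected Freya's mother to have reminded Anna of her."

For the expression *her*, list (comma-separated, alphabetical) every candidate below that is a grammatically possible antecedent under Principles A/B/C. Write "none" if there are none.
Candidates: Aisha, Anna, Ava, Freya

Aisha, Ava, Freya

*her* is a pronoun; Principle B requires it to be free in its binding domain — the clause headed by 'reminded'.
— Aisha: object of the clause headed by 'notified'; c-commands the pronoun but lies outside its binding domain — allowed.
— Anna: object of the clause headed by 'reminded'; c-commands the pronoun within its binding domain — blocked (Principle B).
— Ava: object of the clause headed by 'informed'; c-commands the pronoun but lies outside its binding domain — allowed.
— Freya: possessor inside the subject DP of the clause headed by 'reminded'; does not c-command the pronoun — Principle B does not apply; allowed.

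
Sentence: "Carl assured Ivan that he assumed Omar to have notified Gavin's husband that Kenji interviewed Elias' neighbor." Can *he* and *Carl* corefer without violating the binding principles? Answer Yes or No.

*Carl* is an R-expression; Principle C requires it to be free (not bound by any c-commanding expression).
— he: subject of the clause headed by 'assumed'; the pronoun does not c-command the R-expression — coreference allowed.

Yes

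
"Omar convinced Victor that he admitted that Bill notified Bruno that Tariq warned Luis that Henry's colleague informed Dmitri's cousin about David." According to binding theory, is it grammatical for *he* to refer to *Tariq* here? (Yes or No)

*Tariq* is an R-expression; Principle C requires it to be free (not bound by any c-commanding expression).
— he: subject of the clause headed by 'admitted'; the pronoun c-commands the R-expression — coreference blocked (Principle C).

No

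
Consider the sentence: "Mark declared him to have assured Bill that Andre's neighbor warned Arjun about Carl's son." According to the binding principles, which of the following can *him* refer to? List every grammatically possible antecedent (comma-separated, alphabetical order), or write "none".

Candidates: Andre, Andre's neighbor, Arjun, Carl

none

*him* is a pronoun; Principle B requires it to be free in its binding domain — the matrix clause.
— Andre: possessor inside the subject DP of the clause headed by 'warned'; is c-commanded by the pronoun; coreference would bind this R-expression — blocked (Principle C).
— Andre's neighbor: subject of the clause headed by 'warned'; is c-commanded by the pronoun; coreference would bind this R-expression — blocked (Principle C).
— Arjun: object of the clause headed by 'warned'; is c-commanded by the pronoun; coreference would bind this R-expression — blocked (Principle C).
— Carl: possessor inside the second object DP of the clause headed by 'warned'; is c-commanded by the pronoun; coreference would bind this R-expression — blocked (Principle C).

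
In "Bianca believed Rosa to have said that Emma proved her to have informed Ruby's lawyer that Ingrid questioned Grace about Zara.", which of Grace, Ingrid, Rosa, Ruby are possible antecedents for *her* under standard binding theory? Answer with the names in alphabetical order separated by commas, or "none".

Rosa

*her* is a pronoun; Principle B requires it to be free in its binding domain — the clause headed by 'proved'.
— Grace: object of the clause headed by 'questioned'; is c-commanded by the pronoun; coreference would bind this R-expression — blocked (Principle C).
— Ingrid: subject of the clause headed by 'questioned'; is c-commanded by the pronoun; coreference would bind this R-expression — blocked (Principle C).
— Rosa: subject of the clause headed by 'said'; c-commands the pronoun but lies outside its binding domain — allowed.
— Ruby: possessor inside the object DP of the clause headed by 'informed'; is c-commanded by the pronoun; coreference would bind this R-expression — blocked (Principle C).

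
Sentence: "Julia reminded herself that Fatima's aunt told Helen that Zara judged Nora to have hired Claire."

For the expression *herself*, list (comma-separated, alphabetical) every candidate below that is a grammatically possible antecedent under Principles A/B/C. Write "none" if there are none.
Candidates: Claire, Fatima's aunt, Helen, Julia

*herself* is a reflexive; Principle A requires it to be bound within its binding domain — the matrix clause.
— Claire: object of the clause headed by 'hired'; does not c-command the reflexive — cannot bind it (Principle A).
— Fatima's aunt: subject of the clause headed by 'told'; does not c-command the reflexive — cannot bind it (Principle A).
— Helen: object of the clause headed by 'told'; does not c-command the reflexive — cannot bind it (Principle A).
— Julia: subject of the matrix clause; c-commands the reflexive within its binding domain — allowed (Principle A).

Julia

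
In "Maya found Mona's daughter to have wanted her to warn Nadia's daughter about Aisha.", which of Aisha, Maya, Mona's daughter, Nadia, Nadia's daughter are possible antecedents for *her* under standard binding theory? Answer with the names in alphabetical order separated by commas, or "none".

Maya

*her* is a pronoun; Principle B requires it to be free in its binding domain — the clause headed by 'wanted'.
— Aisha: second object of the clause headed by 'warn'; is c-commanded by the pronoun; coreference would bind this R-expression — blocked (Principle C).
— Maya: subject of the matrix clause; c-commands the pronoun but lies outside its binding domain — allowed.
— Mona's daughter: subject of the clause headed by 'wanted'; c-commands the pronoun within its binding domain — blocked (Principle B).
— Nadia: possessor inside the object DP of the clause headed by 'warn'; is c-commanded by the pronoun; coreference would bind this R-expression — blocked (Principle C).
— Nadia's daughter: object of the clause headed by 'warn'; is c-commanded by the pronoun; coreference would bind this R-expression — blocked (Principle C).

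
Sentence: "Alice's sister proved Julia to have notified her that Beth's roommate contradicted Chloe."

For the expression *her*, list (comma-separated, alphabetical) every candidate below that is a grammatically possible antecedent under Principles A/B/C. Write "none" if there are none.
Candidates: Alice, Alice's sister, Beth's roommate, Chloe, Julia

Alice, Alice's sister

*her* is a pronoun; Principle B requires it to be free in its binding domain — the clause headed by 'notified'.
— Alice: possessor inside the subject DP of the matrix clause; does not c-command the pronoun — Principle B does not apply; allowed.
— Alice's sister: subject of the matrix clause; c-commands the pronoun but lies outside its binding domain — allowed.
— Beth's roommate: subject of the clause headed by 'contradicted'; is c-commanded by the pronoun; coreference would bind this R-expression — blocked (Principle C).
— Chloe: object of the clause headed by 'contradicted'; is c-commanded by the pronoun; coreference would bind this R-expression — blocked (Principle C).
— Julia: subject of the clause headed by 'notified'; c-commands the pronoun within its binding domain — blocked (Principle B).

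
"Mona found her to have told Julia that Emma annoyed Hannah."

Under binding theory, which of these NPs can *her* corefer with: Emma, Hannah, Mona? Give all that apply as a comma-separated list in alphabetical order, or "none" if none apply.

none

*her* is a pronoun; Principle B requires it to be free in its binding domain — the matrix clause.
— Emma: subject of the clause headed by 'annoyed'; is c-commanded by the pronoun; coreference would bind this R-expression — blocked (Principle C).
— Hannah: object of the clause headed by 'annoyed'; is c-commanded by the pronoun; coreference would bind this R-expression — blocked (Principle C).
— Mona: subject of the matrix clause; c-commands the pronoun within its binding domain — blocked (Principle B).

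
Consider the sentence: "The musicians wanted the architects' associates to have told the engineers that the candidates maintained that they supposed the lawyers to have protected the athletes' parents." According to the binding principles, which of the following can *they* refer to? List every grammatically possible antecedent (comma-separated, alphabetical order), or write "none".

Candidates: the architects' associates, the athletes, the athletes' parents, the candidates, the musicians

*they* is a pronoun; Principle B requires it to be free in its binding domain — the clause headed by 'supposed'.
— the architects' associates: subject of the clause headed by 'told'; c-commands the pronoun but lies outside its binding domain — allowed.
— the athletes: possessor inside the object DP of the clause headed by 'protected'; is c-commanded by the pronoun; coreference would bind this R-expression — blocked (Principle C).
— the athletes' parents: object of the clause headed by 'protected'; is c-commanded by the pronoun; coreference would bind this R-expression — blocked (Principle C).
— the candidates: subject of the clause headed by 'maintained'; c-commands the pronoun but lies outside its binding domain — allowed.
— the musicians: subject of the matrix clause; c-commands the pronoun but lies outside its binding domain — allowed.

the architects' associates, the candidates, the musicians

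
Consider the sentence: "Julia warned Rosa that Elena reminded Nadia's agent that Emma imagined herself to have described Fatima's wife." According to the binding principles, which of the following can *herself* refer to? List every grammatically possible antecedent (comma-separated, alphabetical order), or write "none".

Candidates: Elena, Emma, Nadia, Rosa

*herself* is a reflexive; Principle A requires it to be bound within its binding domain — the clause headed by 'imagined'.
— Elena: subject of the clause headed by 'reminded'; c-commands the reflexive but lies outside its binding domain — cannot bind it (Principle A).
— Emma: subject of the clause headed by 'imagined'; c-commands the reflexive within its binding domain — allowed (Principle A).
— Nadia: possessor inside the object DP of the clause headed by 'reminded'; does not c-command the reflexive — cannot bind it (Principle A).
— Rosa: object of the matrix clause; c-commands the reflexive but lies outside its binding domain — cannot bind it (Principle A).

Emma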